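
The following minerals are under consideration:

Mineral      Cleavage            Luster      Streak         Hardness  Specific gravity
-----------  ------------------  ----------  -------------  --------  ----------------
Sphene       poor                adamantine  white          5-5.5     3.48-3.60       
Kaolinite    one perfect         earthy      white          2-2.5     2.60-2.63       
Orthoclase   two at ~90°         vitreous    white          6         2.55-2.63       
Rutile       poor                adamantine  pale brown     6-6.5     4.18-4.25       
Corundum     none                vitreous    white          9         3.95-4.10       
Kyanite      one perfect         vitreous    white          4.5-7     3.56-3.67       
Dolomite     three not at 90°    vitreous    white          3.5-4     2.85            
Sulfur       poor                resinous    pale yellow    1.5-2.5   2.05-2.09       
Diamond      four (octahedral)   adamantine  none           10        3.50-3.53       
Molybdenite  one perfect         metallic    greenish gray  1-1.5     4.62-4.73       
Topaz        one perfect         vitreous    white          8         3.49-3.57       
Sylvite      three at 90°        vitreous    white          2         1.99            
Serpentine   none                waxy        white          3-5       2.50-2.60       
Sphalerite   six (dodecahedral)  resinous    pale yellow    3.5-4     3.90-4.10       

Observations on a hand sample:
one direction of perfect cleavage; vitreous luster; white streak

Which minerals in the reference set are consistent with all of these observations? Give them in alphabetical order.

Kyanite, Topaz

One direction of perfect cleavage: only Kaolinite, Kyanite, Molybdenite, Topaz remain.
Vitreous luster excludes Kaolinite, Molybdenite.
White streak: no further eliminations.
Consistent with every observation: Kyanite, Topaz.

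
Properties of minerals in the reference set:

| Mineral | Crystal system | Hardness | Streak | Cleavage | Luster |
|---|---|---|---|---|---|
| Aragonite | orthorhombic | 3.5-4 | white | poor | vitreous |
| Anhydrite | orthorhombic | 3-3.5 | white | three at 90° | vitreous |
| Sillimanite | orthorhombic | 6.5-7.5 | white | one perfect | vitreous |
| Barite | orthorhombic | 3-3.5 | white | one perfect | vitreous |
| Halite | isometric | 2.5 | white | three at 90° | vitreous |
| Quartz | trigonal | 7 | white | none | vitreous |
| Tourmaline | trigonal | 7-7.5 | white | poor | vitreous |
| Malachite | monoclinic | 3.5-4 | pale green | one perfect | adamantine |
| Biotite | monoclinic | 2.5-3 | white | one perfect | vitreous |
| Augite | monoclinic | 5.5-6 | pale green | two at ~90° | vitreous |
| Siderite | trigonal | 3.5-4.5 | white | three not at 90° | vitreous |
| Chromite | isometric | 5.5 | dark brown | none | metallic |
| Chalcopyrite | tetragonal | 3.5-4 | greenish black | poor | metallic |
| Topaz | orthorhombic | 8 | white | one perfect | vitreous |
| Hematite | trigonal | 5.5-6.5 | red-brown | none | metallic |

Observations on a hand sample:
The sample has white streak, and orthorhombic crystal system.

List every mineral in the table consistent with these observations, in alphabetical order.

Anhydrite, Aragonite, Barite, Sillimanite, Topaz

White streak is inconsistent with Malachite, Augite, Chromite, Chalcopyrite, Hematite.
Orthorhombic crystal system rules out Halite, Quartz, Tourmaline, Biotite, Siderite.
Remaining candidates: Anhydrite, Aragonite, Barite, Sillimanite, Topaz.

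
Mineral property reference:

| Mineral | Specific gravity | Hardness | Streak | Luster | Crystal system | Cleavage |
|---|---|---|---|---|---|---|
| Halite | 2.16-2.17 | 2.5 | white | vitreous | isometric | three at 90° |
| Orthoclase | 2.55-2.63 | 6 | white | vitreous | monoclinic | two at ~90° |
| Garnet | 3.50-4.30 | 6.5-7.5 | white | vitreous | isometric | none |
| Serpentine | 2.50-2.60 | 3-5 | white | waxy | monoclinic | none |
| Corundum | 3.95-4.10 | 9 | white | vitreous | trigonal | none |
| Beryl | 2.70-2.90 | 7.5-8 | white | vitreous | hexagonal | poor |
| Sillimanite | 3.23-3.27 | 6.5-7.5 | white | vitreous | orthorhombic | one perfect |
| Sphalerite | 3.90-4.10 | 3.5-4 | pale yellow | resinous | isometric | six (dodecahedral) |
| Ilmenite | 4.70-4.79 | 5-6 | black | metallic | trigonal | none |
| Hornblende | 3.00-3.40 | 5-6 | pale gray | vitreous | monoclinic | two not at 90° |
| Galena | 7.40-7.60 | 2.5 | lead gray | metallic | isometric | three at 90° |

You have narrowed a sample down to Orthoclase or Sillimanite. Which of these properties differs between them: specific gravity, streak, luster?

Specific gravity: Orthoclase 2.55-2.63, Sillimanite 3.23-3.27 — these differ.
Streak: both white — identical.
Luster: both vitreous — identical.
Only specific gravity differs between Orthoclase and Sillimanite among the listed tests.

specific gravity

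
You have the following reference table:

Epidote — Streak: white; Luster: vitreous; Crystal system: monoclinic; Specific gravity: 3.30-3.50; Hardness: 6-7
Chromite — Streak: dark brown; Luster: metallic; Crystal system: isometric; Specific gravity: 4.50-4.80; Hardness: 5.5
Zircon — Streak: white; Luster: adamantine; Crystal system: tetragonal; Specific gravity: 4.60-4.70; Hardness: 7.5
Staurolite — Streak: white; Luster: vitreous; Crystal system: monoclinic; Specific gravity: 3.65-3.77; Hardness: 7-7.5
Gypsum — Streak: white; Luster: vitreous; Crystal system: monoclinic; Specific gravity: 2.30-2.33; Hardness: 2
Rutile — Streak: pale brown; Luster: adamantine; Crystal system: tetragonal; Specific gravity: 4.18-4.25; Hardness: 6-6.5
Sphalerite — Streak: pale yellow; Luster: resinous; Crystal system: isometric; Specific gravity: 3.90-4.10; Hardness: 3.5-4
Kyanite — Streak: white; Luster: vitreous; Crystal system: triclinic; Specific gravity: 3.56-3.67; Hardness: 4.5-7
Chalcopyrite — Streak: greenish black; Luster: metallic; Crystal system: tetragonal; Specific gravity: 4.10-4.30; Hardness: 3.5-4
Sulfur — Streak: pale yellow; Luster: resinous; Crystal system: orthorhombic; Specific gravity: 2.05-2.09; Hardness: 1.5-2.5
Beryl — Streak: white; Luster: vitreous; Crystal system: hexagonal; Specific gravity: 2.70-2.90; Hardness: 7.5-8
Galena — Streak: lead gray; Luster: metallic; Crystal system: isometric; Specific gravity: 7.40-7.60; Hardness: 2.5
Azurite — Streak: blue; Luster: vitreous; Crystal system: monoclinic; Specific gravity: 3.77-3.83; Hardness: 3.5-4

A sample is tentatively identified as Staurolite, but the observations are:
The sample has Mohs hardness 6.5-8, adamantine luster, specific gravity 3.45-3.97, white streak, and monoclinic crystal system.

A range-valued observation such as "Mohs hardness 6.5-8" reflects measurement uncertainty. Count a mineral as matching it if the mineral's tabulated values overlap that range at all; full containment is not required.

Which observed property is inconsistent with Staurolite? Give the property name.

Mohs hardness 6.5-8: Staurolite has hardness 7-7.5 — matches.
Adamantine luster: Staurolite has vitreous luster — does not match.
Specific gravity 3.45-3.97: Staurolite has SG 3.65-3.77 — matches.
White streak: Staurolite has white streak — matches.
Monoclinic crystal system: Staurolite has monoclinic system — matches.
Only the luster is inconsistent.

luster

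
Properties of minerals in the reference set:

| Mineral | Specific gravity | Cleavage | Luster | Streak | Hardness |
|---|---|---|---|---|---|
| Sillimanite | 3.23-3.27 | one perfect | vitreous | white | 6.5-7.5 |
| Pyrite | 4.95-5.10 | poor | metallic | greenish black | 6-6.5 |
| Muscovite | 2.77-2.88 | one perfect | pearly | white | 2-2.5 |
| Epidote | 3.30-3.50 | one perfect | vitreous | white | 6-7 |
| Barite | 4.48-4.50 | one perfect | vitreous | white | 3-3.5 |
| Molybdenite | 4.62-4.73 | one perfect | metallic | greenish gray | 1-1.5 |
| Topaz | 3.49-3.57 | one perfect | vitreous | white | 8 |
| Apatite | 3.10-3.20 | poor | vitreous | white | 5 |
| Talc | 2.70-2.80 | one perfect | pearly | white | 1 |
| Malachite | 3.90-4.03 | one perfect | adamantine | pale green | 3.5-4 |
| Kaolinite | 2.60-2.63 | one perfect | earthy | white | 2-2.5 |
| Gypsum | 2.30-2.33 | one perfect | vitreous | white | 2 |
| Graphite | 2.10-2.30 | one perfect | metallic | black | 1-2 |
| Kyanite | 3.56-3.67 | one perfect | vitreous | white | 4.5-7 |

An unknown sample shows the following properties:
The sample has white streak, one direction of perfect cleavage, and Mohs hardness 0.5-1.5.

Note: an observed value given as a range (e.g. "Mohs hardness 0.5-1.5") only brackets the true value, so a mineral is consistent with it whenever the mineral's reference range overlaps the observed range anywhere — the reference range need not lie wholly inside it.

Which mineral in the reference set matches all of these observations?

Talc

White streak is inconsistent with Pyrite, Molybdenite, Malachite, Graphite.
One direction of perfect cleavage eliminates Apatite.
Mohs hardness 0.5-1.5: leaves Talc.
Talc is the sole remaining match.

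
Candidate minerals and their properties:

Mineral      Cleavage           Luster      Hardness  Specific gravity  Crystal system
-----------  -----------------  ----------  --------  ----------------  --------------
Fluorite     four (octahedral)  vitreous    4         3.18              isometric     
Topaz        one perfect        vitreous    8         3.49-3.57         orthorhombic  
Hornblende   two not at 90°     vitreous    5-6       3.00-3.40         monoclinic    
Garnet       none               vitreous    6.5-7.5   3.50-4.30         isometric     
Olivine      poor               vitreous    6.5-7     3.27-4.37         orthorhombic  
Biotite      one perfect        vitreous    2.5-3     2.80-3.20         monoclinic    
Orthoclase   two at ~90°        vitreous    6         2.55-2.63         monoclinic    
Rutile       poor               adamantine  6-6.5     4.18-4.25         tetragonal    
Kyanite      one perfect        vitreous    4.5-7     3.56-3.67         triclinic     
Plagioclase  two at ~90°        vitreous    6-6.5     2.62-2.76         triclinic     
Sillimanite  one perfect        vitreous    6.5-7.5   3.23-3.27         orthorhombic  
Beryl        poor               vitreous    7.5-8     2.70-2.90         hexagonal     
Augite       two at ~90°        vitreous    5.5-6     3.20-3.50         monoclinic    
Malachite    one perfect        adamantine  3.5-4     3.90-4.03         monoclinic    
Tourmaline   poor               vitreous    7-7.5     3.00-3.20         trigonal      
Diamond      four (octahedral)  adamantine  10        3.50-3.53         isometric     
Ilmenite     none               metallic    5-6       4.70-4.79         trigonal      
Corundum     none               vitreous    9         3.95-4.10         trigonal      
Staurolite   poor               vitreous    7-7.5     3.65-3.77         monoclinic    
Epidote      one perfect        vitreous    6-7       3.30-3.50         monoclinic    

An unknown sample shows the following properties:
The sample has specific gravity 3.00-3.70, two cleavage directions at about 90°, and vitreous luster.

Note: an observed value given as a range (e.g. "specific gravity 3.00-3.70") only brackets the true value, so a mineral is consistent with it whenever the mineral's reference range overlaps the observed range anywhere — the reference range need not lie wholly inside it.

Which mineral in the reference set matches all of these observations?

Augite

Specific gravity 3.00-3.70: narrows the field to Fluorite, Topaz, Hornblende, Garnet, Olivine, Biotite, Kyanite, Sillimanite, Augite, Tourmaline, Diamond, Staurolite, Epidote.
Two cleavage directions at about 90°: only Augite remains.
Vitreous luster: consistent with all remaining minerals.
The only mineral consistent with every observation is Augite.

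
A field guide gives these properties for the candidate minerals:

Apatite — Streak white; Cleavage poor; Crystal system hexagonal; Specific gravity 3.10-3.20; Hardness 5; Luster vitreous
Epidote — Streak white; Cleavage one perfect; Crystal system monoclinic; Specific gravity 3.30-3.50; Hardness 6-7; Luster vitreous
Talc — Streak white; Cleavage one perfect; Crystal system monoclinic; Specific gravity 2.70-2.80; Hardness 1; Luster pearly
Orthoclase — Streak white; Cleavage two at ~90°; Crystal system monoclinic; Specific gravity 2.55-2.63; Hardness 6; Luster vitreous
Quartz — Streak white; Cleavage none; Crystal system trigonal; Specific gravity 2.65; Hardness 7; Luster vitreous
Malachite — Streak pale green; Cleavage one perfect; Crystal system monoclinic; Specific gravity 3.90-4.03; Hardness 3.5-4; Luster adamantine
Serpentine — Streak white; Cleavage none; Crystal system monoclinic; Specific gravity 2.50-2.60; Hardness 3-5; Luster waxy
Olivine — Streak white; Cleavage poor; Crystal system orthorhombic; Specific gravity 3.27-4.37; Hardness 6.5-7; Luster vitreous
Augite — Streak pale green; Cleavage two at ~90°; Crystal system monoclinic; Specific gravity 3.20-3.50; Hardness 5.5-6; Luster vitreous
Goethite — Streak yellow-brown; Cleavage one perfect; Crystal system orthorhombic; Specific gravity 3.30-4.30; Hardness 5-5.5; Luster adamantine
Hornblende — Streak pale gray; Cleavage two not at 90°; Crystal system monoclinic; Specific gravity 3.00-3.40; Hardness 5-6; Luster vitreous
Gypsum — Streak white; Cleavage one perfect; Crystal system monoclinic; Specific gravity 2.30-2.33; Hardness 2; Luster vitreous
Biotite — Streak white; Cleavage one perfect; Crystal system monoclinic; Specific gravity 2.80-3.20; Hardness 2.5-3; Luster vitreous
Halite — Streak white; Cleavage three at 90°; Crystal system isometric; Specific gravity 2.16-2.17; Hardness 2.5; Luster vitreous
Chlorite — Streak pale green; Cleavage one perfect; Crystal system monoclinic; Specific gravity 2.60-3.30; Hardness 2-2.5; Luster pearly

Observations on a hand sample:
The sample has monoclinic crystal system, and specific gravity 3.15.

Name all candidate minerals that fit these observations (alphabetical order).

Biotite, Chlorite, Hornblende

Monoclinic crystal system excludes Apatite, Quartz, Olivine, Goethite, Halite.
Specific gravity 3.15 — only Hornblende, Biotite, Chlorite remain.
Remaining candidates: Biotite, Chlorite, Hornblende.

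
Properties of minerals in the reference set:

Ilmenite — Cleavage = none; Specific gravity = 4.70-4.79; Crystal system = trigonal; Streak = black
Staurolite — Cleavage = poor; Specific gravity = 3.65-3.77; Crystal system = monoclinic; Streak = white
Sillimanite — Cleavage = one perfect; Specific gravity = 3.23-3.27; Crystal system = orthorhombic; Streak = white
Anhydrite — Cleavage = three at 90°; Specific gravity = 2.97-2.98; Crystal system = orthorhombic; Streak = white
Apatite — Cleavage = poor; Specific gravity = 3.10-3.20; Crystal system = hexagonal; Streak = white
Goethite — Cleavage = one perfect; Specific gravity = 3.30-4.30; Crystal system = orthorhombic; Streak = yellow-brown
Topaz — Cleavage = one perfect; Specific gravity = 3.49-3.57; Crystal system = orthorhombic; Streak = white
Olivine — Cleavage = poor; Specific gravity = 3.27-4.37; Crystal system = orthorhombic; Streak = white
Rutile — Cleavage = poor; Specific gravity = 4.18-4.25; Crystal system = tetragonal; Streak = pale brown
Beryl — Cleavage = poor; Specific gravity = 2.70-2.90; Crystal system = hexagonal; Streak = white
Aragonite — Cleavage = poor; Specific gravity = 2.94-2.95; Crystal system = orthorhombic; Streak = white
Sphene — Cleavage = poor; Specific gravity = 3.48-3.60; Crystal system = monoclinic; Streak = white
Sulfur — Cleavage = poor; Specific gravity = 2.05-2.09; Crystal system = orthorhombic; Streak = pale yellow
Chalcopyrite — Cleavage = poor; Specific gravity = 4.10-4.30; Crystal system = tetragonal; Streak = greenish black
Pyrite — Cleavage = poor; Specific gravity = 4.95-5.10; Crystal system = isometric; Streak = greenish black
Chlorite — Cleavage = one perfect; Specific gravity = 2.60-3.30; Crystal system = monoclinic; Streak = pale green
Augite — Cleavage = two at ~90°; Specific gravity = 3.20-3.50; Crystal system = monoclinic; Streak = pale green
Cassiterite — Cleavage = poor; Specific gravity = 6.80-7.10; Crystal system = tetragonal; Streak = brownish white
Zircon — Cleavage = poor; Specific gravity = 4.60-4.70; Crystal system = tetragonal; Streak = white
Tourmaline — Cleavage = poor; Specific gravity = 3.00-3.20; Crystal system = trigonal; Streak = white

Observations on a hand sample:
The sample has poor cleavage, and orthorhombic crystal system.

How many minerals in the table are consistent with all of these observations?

Poor cleavage: leaves Staurolite, Apatite, Olivine, Rutile, Beryl, Aragonite, Sphene, Sulfur, Chalcopyrite, Pyrite, Cassiterite, Zircon, Tourmaline.
Orthorhombic crystal system: only Olivine, Aragonite, Sulfur remain.
Remaining candidates: Aragonite, Olivine, Sulfur.
That is 3 minerals.

3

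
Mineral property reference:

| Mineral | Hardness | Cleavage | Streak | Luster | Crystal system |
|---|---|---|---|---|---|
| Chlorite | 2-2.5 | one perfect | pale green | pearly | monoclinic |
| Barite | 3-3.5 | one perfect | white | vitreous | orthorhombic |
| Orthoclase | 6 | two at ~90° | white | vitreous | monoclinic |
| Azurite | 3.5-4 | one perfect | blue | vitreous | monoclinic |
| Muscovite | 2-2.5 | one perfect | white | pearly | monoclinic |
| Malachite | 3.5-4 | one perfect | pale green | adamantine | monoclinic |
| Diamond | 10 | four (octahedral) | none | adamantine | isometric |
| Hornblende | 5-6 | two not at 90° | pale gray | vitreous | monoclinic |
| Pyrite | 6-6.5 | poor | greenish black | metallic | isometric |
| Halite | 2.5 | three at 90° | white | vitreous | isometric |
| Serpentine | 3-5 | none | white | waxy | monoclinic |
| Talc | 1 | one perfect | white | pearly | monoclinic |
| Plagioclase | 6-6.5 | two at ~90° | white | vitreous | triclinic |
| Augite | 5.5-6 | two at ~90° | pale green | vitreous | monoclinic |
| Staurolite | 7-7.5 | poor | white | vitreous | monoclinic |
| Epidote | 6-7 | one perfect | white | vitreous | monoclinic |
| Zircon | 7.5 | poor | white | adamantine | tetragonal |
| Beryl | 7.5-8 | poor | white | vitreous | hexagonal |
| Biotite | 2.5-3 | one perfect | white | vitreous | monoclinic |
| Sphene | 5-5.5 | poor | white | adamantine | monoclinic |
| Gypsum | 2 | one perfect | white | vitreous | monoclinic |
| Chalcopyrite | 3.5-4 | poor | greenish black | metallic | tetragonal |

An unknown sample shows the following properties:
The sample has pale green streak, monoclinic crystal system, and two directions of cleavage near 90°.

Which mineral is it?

Pale green streak — leaves Chlorite, Malachite, Augite.
Monoclinic crystal system — no further eliminations.
Two directions of cleavage near 90° — only Augite remains.
Augite is the sole remaining match.

Augite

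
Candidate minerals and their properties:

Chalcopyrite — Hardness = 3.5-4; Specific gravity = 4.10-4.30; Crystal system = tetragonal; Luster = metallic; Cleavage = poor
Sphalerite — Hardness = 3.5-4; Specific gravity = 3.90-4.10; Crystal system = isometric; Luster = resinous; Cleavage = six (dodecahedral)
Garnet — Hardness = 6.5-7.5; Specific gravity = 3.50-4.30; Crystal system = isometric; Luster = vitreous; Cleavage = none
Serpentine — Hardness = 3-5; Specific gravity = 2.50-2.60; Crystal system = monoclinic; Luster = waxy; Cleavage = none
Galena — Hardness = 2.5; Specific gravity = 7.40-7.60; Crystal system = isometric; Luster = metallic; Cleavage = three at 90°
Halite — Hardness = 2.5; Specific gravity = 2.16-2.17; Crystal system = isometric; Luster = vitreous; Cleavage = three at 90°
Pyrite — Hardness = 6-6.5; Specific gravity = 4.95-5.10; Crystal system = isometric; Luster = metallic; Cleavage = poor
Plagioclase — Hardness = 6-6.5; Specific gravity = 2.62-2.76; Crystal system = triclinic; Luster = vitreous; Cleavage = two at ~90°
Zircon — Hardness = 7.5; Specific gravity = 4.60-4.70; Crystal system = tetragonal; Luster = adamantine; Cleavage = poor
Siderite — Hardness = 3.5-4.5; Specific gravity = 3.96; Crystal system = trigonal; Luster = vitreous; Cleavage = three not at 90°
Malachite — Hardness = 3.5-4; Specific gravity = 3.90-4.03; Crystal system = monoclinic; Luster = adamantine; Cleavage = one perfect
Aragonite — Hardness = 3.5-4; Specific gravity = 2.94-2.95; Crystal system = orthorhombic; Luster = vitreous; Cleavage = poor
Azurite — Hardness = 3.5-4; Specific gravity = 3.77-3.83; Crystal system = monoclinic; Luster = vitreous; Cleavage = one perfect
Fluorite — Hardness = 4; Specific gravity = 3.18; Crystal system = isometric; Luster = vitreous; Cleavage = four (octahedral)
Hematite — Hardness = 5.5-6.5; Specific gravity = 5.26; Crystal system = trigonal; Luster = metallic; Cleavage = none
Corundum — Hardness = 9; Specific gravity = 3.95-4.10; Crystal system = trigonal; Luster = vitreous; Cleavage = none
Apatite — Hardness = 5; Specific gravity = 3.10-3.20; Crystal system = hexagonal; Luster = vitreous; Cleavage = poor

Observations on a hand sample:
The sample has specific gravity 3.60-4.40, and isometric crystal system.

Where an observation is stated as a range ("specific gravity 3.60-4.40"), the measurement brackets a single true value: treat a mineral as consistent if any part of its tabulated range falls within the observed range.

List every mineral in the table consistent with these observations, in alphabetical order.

Garnet, Sphalerite

Specific gravity 3.60-4.40 — only Chalcopyrite, Sphalerite, Garnet, Siderite, Malachite, Azurite, Corundum remain.
Isometric crystal system — narrows the field to Sphalerite, Garnet.
Consistent with every observation: Garnet, Sphalerite.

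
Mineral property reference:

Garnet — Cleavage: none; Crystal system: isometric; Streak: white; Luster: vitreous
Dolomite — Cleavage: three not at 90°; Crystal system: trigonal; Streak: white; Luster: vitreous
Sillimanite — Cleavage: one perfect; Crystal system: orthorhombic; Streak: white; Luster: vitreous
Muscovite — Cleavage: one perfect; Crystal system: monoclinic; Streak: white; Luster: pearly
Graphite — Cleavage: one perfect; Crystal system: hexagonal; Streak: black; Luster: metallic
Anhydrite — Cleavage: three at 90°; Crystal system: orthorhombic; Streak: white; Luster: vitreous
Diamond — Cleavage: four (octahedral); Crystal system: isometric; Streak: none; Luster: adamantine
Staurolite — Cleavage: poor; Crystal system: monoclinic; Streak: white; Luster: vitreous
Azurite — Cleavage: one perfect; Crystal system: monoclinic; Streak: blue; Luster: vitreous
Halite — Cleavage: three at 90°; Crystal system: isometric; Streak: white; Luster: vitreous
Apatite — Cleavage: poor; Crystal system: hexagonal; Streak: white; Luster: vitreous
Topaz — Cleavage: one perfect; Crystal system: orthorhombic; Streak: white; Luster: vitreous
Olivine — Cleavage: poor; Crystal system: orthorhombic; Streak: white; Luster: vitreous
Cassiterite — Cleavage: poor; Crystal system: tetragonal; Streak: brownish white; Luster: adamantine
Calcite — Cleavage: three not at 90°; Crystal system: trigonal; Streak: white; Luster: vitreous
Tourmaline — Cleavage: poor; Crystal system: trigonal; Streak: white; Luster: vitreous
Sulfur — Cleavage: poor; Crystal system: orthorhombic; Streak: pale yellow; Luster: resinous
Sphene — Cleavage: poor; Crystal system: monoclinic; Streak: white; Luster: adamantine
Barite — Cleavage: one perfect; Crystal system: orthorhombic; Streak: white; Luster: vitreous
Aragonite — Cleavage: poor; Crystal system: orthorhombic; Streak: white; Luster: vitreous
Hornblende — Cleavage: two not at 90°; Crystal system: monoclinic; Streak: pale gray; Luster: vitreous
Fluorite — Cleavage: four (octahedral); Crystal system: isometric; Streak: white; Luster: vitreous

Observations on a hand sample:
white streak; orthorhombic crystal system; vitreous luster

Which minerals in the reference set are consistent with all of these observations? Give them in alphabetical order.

Anhydrite, Aragonite, Barite, Olivine, Sillimanite, Topaz

White streak rules out Graphite, Diamond, Azurite, Cassiterite, Sulfur, Hornblende.
Orthorhombic crystal system — only Sillimanite, Anhydrite, Topaz, Olivine, Barite, Aragonite remain.
Vitreous luster — all remaining candidates fit.
Consistent with every observation: Anhydrite, Aragonite, Barite, Olivine, Sillimanite, Topaz.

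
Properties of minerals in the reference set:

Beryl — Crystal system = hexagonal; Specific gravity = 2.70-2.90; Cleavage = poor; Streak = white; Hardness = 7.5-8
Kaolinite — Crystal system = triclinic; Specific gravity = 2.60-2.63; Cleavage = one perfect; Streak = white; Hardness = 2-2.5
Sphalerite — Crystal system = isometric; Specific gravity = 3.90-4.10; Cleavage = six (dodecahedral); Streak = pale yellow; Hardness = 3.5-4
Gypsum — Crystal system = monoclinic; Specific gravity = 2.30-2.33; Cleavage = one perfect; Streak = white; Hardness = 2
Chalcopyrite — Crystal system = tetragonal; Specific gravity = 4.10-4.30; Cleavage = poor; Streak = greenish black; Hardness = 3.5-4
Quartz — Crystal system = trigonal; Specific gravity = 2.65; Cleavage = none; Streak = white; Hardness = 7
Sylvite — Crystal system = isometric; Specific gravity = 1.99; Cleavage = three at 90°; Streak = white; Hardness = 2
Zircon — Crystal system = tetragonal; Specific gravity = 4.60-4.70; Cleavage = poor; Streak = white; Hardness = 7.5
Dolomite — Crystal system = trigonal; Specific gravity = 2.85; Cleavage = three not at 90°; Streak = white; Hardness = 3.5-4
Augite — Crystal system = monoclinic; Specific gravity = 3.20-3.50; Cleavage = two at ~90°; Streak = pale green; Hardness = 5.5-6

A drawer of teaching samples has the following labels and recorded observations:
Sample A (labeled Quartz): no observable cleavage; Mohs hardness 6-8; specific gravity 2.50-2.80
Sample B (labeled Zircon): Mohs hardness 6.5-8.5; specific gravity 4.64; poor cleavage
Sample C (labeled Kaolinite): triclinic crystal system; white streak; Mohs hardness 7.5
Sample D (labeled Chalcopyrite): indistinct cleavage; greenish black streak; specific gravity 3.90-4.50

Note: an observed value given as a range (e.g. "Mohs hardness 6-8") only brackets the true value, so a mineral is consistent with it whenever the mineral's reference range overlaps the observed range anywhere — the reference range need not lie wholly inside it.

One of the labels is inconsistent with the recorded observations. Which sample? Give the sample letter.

C

Sample A: nothing contradicts Quartz.
Sample B: nothing contradicts Zircon.
Sample C: Mohs hardness 7.5 is outside the reference for Kaolinite (hardness 2-2.5) — mislabeled.
Sample D: nothing contradicts Chalcopyrite.
The mislabeled specimen is C.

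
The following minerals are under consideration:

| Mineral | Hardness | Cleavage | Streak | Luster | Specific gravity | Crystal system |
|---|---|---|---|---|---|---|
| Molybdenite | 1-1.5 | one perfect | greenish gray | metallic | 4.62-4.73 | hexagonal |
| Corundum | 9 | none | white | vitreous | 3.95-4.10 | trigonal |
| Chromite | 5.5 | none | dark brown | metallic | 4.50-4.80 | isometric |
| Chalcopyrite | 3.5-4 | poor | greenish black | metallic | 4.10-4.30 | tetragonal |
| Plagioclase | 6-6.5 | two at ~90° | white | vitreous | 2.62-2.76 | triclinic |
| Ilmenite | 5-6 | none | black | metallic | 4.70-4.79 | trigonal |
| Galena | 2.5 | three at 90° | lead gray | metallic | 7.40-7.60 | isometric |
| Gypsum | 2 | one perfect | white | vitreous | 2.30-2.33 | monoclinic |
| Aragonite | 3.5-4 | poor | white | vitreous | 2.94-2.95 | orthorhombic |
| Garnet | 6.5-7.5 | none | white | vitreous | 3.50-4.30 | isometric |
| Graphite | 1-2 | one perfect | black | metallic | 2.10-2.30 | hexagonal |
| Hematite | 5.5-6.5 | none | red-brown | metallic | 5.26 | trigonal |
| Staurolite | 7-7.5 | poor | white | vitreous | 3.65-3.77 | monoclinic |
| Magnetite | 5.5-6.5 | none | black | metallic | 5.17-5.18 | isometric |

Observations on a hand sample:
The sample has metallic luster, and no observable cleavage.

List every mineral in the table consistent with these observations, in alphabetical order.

Metallic luster is inconsistent with Corundum, Plagioclase, Gypsum, Aragonite, Garnet, Staurolite.
No observable cleavage eliminates Molybdenite, Chalcopyrite, Galena, Graphite.
Consistent with every observation: Chromite, Hematite, Ilmenite, Magnetite.

Chromite, Hematite, Ilmenite, Magnetite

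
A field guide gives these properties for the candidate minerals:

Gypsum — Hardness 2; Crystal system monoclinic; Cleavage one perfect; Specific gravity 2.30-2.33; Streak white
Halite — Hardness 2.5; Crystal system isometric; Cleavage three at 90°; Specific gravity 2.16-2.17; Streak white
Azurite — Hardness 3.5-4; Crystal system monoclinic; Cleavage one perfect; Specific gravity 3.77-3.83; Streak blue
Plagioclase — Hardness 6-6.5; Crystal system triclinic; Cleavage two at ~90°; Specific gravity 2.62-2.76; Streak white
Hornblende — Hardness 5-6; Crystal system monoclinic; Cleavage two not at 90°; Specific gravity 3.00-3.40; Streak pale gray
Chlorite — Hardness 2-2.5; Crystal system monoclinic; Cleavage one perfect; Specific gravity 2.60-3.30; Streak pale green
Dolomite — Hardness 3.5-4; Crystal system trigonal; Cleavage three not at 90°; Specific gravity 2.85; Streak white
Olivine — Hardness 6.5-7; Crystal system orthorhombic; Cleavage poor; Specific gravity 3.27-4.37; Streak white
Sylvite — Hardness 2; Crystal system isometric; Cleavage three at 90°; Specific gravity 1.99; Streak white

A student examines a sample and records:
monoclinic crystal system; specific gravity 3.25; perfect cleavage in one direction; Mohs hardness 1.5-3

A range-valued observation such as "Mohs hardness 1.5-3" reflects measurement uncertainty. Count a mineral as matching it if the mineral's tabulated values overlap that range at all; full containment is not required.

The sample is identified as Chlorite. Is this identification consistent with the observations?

Monoclinic crystal system — is consistent with Chlorite (monoclinic system).
Specific gravity 3.25 — is consistent with Chlorite (SG 2.60-3.30).
Perfect cleavage in one direction — is consistent with Chlorite (cleavage one perfect).
Mohs hardness 1.5-3 — is consistent with Chlorite (hardness 2-2.5).
Every observed property is compatible with the reference values for Chlorite.

Consistent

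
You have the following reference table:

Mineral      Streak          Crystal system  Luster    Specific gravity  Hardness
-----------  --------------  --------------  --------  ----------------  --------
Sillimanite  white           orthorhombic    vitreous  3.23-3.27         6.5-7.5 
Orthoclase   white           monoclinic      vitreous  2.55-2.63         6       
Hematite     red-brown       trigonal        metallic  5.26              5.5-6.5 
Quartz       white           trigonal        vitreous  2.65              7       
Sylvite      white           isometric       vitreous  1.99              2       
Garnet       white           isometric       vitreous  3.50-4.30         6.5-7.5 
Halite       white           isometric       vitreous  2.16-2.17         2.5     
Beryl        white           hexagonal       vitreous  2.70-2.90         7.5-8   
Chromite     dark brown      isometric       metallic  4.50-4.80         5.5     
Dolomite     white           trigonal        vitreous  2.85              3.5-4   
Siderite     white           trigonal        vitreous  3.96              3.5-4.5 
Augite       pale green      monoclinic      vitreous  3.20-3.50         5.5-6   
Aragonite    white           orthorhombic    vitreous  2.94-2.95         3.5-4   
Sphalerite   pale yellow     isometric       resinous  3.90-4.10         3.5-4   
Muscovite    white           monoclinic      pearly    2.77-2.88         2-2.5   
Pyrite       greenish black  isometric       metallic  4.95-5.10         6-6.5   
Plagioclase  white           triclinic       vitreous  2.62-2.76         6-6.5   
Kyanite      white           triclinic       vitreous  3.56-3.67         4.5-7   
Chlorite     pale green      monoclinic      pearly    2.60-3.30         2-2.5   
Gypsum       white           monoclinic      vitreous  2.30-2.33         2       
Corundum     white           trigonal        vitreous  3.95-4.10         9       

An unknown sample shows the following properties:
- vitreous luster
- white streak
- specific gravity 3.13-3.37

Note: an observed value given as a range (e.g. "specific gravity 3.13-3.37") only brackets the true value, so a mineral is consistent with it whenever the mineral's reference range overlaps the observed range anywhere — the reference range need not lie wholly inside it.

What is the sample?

Vitreous luster is inconsistent with Hematite, Chromite, Sphalerite, Muscovite, Pyrite, Chlorite.
White streak eliminates Augite.
Specific gravity 3.13-3.37 — only Sillimanite remains.
The only mineral consistent with every observation is Sillimanite.

Sillimanite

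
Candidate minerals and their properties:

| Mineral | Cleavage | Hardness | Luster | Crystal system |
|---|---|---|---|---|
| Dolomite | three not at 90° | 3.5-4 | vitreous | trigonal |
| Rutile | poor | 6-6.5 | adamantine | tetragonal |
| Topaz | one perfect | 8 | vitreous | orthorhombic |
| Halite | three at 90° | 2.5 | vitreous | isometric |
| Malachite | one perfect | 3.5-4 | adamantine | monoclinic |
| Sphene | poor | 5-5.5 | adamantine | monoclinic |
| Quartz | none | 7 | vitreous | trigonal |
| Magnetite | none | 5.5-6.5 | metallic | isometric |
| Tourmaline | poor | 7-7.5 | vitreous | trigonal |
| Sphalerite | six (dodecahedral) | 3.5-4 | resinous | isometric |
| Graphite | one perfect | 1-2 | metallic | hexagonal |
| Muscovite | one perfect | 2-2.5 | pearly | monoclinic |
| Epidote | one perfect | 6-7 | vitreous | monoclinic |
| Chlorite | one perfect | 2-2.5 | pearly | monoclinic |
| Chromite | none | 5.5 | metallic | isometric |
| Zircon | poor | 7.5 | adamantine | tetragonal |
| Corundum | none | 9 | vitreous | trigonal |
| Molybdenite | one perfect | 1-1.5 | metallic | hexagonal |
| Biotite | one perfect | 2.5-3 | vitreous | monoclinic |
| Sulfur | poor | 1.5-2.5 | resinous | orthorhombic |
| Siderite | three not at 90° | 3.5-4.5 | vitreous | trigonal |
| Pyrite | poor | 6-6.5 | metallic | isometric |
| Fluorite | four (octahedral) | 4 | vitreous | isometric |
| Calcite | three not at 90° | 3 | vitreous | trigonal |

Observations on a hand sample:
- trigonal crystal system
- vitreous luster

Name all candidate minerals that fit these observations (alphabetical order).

Calcite, Corundum, Dolomite, Quartz, Siderite, Tourmaline

Trigonal crystal system — only Dolomite, Quartz, Tourmaline, Corundum, Siderite, Calcite remain.
Vitreous luster — every remaining candidate is consistent.
Consistent with every observation: Calcite, Corundum, Dolomite, Quartz, Siderite, Tourmaline.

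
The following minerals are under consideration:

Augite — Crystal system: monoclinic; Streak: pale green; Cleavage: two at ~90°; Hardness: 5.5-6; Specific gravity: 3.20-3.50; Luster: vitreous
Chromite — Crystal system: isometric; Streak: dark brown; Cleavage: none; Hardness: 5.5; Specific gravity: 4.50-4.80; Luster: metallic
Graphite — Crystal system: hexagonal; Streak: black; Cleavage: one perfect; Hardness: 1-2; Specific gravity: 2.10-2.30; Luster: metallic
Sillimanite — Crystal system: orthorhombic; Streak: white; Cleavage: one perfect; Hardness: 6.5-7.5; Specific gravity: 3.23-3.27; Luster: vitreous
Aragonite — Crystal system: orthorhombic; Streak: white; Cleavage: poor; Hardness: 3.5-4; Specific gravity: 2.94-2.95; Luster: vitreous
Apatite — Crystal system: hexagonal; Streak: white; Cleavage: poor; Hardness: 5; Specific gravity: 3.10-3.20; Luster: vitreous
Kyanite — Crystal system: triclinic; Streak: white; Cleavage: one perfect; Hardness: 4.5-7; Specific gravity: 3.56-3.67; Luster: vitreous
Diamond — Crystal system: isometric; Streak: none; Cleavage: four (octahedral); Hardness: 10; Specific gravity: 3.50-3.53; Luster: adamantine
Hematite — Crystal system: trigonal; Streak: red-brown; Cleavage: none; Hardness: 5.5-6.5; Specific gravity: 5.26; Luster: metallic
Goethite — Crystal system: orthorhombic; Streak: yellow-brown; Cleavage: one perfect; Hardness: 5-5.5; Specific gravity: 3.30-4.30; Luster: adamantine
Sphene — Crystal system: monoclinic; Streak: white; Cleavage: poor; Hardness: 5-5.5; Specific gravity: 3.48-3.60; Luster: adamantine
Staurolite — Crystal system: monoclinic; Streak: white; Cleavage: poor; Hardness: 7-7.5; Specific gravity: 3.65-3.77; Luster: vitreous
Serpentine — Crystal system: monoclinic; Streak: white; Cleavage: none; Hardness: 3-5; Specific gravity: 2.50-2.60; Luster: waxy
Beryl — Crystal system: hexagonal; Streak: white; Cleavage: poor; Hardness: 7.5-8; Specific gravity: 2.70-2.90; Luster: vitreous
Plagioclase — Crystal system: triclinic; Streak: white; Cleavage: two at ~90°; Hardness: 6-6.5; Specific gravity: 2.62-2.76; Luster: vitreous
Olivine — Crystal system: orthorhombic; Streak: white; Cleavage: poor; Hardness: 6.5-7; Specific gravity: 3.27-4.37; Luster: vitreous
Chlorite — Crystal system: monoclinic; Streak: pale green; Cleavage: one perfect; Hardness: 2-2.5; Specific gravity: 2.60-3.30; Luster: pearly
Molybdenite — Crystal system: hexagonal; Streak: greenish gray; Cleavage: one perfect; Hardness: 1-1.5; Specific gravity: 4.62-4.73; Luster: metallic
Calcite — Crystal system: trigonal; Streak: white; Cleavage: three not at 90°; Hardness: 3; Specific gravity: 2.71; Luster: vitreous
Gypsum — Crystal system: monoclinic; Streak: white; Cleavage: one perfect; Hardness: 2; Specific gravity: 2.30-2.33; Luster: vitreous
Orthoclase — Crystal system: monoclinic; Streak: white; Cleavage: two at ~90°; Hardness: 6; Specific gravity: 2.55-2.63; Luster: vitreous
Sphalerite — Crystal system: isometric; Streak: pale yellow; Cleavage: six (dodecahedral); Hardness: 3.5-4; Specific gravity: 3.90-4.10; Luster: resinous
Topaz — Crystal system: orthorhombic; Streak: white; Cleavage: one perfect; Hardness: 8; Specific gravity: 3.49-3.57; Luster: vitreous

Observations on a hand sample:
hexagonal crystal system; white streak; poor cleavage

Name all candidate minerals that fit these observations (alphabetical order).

Hexagonal crystal system — Graphite, Apatite, Beryl, Molybdenite remain.
White streak rules out Graphite, Molybdenite.
Poor cleavage — every remaining candidate is consistent.
Remaining candidates: Apatite, Beryl.

Apatite, Beryl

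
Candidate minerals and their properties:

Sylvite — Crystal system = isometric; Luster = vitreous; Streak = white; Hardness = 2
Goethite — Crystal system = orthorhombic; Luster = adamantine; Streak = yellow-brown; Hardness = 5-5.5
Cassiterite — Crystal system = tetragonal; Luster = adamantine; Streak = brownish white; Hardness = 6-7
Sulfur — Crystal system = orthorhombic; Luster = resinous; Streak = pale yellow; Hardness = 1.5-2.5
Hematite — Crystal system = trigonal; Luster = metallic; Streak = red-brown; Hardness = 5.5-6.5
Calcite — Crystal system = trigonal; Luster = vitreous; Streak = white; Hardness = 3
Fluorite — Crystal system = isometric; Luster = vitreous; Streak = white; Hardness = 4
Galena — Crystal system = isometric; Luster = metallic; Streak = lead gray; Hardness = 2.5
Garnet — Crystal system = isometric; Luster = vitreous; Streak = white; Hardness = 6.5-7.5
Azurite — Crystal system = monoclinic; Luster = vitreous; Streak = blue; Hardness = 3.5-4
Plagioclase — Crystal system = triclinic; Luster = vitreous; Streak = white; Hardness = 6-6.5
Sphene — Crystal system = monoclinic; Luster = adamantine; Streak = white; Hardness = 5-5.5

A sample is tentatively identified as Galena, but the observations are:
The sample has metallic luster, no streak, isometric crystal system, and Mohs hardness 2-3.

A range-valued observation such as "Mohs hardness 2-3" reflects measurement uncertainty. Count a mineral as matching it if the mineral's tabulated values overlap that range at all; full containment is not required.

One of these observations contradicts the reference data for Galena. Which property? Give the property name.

Metallic luster: Galena has metallic luster — matches.
No streak: Galena has lead gray streak — outside the reference range.
Isometric crystal system: Galena has isometric system — matches.
Mohs hardness 2-3: Galena has hardness 2.5 — matches.
Only the streak is inconsistent.

streak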